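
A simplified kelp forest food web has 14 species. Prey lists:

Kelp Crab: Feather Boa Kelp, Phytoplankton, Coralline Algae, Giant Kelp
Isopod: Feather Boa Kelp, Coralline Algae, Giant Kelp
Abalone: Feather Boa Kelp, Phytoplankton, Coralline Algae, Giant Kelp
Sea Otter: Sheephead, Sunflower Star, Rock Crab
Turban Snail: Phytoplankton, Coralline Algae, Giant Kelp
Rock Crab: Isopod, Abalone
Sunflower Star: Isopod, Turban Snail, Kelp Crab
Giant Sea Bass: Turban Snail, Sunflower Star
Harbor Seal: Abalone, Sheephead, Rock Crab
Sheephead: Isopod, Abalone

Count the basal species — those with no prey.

4

Basal species (no prey listed): Feather Boa Kelp, Phytoplankton, Coralline Algae, Giant Kelp.
Count: 4.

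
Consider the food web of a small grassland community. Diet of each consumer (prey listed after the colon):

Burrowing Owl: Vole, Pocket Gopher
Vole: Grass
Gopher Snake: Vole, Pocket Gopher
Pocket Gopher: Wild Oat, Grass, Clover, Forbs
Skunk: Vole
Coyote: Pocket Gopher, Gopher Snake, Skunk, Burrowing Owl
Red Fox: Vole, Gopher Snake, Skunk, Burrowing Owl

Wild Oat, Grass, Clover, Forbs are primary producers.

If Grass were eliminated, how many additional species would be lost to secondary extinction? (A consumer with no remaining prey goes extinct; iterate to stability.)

Remove Grass.
Round 1: Vole (all prey gone) → extinct.
Round 2: Skunk (all prey gone) → extinct.
No further losses. Total secondary extinctions: 2.

2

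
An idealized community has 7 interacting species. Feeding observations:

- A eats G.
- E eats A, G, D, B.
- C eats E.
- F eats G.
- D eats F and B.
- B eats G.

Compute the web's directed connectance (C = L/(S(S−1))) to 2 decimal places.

The web has S = 7 species and L = 10 feeding links.
C = L / (S(S−1)) = 10 / 42 = 0.2381 ≈ 0.24.

C = 0.24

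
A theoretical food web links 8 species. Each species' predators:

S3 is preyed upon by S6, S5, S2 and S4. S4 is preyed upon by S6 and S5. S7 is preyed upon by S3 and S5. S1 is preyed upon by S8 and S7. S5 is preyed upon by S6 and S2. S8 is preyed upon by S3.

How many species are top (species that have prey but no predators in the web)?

2

Top species (has prey, but nothing eats it): S6, S2.
Count: 2.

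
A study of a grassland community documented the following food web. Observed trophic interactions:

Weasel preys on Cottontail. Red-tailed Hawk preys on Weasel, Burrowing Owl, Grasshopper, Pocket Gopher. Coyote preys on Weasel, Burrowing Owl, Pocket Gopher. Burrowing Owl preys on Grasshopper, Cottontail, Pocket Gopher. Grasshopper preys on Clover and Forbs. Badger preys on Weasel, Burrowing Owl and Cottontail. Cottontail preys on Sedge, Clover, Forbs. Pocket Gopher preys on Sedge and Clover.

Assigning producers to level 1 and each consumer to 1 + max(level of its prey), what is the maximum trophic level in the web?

4

Producers (level 1): Forbs, Sedge, Clover.
Forbs → Cottontail → Weasel → Badger gives Badger level 4.
No species has a prey at level 4, so no species reaches level 5.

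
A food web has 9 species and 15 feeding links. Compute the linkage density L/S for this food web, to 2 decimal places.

There are L = 15 links among S = 9 species.
L/S = 15/9 = 1.6667 ≈ 1.67.

L/S = 1.67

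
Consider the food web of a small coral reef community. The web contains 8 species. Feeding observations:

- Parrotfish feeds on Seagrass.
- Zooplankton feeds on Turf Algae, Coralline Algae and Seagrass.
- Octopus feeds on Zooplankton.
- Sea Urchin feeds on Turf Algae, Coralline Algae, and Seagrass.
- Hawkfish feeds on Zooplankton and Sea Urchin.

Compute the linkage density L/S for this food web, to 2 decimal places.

There are L = 10 links among S = 8 species.
L/S = 10/8 = 1.2500 ≈ 1.25.

L/S = 1.25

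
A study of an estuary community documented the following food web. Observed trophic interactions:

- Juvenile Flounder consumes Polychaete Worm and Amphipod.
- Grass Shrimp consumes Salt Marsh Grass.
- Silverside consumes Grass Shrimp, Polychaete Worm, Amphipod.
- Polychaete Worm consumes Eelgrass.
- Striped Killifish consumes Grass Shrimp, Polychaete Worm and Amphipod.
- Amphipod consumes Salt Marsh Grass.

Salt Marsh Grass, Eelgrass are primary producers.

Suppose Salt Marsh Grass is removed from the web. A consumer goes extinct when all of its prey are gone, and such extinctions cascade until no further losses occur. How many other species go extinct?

Remove Salt Marsh Grass.
Round 1: Grass Shrimp (all prey gone), Amphipod (all prey gone) → extinct.
No further losses. Total secondary extinctions: 2.

2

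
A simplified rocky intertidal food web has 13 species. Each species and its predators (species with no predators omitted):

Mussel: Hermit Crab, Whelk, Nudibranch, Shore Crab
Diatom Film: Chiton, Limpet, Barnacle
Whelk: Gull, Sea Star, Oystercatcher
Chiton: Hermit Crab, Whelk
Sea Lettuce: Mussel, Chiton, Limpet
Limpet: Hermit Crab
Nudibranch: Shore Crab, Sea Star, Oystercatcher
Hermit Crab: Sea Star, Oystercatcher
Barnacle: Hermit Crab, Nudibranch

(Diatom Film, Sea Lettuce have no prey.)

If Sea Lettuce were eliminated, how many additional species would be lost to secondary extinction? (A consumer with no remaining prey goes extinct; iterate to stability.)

Remove Sea Lettuce.
Round 1: Mussel (all prey gone) → extinct.
No further losses. Total secondary extinctions: 1.

1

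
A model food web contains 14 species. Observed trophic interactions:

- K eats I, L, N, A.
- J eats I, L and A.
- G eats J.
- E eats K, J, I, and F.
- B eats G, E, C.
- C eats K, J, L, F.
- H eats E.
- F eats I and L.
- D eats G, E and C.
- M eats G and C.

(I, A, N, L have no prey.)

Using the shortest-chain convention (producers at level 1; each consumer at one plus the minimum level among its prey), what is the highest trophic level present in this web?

3

Producers (level 1): I, A, N, L.
Following each consumer down to its lowest-level prey: I → E → H (levels 1 through 3).
All prey of H (E 2) are at level 2 or above, so H is at level 1 + 2 = 3.
Every consumer has at least one prey at level 2 or below, so none exceeds level 3.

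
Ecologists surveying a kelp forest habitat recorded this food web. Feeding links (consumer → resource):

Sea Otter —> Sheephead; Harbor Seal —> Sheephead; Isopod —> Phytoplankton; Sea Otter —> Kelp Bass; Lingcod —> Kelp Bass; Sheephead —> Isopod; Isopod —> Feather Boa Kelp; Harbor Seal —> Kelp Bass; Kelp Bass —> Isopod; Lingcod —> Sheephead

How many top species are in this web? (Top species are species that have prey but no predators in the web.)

3

Top species (has prey, but nothing eats it): Sea Otter, Lingcod, Harbor Seal.
Count: 3.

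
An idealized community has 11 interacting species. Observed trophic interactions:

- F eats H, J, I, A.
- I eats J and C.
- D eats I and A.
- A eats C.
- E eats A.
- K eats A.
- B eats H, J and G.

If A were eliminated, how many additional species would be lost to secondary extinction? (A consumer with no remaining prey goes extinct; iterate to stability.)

Remove A.
Round 1: K (all prey gone), E (all prey gone) → extinct.
No further losses. Total secondary extinctions: 2.

2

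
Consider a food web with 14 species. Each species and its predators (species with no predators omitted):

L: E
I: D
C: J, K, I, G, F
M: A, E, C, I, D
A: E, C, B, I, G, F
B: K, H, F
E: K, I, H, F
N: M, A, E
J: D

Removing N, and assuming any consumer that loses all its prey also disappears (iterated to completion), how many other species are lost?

6

Remove N.
Round 1: M (all prey gone) → extinct.
Round 2: A (all prey gone) → extinct.
Round 3: C (all prey gone), B (all prey gone) → extinct.
Round 4: J (all prey gone), G (all prey gone) → extinct.
No further losses. Total secondary extinctions: 6.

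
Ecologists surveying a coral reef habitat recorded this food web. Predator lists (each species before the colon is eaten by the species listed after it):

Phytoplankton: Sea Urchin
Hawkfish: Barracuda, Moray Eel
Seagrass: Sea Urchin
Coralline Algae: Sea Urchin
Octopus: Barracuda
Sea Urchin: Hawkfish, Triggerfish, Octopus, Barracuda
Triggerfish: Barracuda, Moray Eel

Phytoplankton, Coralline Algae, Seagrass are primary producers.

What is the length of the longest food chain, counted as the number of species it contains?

4 species

One longest chain: Phytoplankton → Sea Urchin → Hawkfish → Barracuda.
It has 4 species and 3 links.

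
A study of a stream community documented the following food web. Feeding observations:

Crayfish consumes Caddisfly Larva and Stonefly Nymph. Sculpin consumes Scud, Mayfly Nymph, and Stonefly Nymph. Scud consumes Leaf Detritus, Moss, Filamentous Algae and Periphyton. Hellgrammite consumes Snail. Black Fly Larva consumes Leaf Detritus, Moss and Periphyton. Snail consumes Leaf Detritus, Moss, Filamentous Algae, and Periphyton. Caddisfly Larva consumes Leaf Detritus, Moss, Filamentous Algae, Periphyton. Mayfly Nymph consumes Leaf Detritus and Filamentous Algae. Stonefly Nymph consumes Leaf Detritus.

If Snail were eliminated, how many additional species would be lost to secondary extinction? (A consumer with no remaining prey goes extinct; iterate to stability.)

Remove Snail.
Round 1: Hellgrammite (all prey gone) → extinct.
No further losses. Total secondary extinctions: 1.

1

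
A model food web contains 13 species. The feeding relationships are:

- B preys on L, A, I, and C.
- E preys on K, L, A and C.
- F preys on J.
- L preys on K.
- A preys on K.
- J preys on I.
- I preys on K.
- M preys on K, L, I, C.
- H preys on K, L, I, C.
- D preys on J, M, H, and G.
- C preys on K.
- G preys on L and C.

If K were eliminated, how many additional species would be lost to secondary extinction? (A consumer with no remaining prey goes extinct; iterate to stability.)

12

Remove K.
Round 1: I (all prey gone), L (all prey gone), C (all prey gone), A (all prey gone) → extinct.
Round 2: M (all prey gone), E (all prey gone), H (all prey gone), G (all prey gone), B (all prey gone), J (all prey gone) → extinct.
Round 3: D (all prey gone), F (all prey gone) → extinct.
No further losses. Total secondary extinctions: 12.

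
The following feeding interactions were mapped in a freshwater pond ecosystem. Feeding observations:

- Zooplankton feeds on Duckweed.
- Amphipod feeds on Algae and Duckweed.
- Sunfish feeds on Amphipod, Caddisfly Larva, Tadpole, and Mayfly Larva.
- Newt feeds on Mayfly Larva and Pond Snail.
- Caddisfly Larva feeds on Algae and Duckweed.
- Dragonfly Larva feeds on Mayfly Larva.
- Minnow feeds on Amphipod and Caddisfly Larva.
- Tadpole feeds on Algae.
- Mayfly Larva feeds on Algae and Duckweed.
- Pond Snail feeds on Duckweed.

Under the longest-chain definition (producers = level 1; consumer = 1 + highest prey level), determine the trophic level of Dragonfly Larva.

Algae is a producer → level 1.
Mayfly Larva eats Algae (level 1); other prey at levels: Duckweed 1 → level 2.
Dragonfly Larva eats Mayfly Larva → level 3.

Trophic level 3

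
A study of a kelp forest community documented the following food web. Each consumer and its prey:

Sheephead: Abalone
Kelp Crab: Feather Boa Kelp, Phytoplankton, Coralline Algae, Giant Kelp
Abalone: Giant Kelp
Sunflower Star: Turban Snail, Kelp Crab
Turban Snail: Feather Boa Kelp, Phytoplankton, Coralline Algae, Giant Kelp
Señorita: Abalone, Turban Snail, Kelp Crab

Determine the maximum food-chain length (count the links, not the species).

One longest chain: Giant Kelp → Abalone → Señorita.
It has 3 species and 2 links.

2 links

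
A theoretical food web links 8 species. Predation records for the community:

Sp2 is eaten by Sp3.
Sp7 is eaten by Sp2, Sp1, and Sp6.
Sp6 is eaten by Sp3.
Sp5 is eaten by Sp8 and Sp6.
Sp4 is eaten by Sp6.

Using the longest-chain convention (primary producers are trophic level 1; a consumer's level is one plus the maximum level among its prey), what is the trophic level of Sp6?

Trophic level 2

Sp7 is a producer → level 1.
Sp6 eats Sp7 (level 1); other prey at levels: Sp4 1, Sp5 1 → level 2.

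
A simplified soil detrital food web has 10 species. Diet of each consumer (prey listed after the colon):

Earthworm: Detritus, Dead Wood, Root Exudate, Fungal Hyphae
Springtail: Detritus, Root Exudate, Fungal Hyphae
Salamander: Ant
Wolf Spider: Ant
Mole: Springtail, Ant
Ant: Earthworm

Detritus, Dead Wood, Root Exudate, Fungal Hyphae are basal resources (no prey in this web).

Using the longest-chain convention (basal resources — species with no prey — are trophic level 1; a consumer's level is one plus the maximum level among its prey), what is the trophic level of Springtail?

Trophic level 2

Detritus has no prey (basal) → level 1.
Springtail eats Detritus (level 1); other prey at levels: Root Exudate 1, Fungal Hyphae 1 → level 2.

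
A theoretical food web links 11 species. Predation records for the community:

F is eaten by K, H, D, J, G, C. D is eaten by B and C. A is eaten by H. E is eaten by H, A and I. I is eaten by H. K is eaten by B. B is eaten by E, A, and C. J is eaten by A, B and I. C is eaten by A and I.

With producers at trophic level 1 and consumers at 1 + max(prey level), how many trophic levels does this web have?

6

Producers (level 1): F.
F → D → B → C → I → H gives H level 6.
No species has a prey at level 6, so no species reaches level 7.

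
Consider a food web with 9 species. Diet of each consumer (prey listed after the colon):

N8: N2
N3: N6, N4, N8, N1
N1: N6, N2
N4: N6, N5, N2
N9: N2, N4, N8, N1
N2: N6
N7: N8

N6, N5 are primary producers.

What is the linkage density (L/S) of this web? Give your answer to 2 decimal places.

There are L = 16 links among S = 9 species.
L/S = 16/9 = 1.7778 ≈ 1.78.

L/S = 1.78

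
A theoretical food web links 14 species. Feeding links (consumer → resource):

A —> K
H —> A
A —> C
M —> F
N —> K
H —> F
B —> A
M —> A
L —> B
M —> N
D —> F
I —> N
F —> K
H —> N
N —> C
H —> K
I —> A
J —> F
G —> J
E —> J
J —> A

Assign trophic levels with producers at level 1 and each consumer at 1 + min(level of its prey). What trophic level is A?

Trophic level 2

C is a producer → level 1.
A eats C → level 2.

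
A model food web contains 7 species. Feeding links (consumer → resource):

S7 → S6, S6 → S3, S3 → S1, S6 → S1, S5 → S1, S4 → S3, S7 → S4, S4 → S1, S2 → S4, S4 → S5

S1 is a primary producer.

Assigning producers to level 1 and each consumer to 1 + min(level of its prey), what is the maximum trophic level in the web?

Producers (level 1): S1.
Following each consumer down to its lowest-level prey: S1 → S4 → S2 (levels 1 through 3).
All prey of S2 (S4 2) are at level 2 or above, so S2 is at level 1 + 2 = 3.
Every consumer has at least one prey at level 2 or below, so none exceeds level 3.

3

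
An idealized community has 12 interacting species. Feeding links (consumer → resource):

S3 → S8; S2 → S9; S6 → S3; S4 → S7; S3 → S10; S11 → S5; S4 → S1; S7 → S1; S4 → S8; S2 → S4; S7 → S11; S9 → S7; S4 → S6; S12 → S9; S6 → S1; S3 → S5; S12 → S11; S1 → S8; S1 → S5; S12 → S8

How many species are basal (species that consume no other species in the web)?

3

Basal species (no prey listed): S5, S10, S8.
Count: 3.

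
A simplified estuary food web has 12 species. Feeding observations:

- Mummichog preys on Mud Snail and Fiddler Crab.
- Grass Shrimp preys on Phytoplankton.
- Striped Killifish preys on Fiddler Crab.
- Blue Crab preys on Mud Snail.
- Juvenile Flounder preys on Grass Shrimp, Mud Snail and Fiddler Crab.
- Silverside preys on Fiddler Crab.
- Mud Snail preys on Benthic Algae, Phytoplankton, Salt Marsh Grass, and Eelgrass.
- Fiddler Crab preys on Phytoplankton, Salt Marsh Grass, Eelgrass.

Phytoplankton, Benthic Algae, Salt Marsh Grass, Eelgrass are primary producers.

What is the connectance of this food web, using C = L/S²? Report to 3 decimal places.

C = 0.111

The web has S = 12 species and L = 16 feeding links.
C = L / S² = 16 / 144 = 0.1111 ≈ 0.111.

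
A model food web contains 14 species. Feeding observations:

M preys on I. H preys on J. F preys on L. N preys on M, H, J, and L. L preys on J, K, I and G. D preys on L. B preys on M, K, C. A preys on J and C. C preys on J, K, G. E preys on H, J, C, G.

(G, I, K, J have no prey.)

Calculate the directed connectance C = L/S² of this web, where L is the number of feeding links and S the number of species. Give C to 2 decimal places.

The web has S = 14 species and L = 24 feeding links.
C = L / S² = 24 / 196 = 0.1224 ≈ 0.12.

C = 0.12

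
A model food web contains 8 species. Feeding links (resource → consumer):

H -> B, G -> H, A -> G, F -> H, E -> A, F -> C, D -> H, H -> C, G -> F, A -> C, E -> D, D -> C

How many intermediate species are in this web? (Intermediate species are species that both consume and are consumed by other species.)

5

Intermediate species (has both prey and predators): D, A, G, F, H.
Count: 5.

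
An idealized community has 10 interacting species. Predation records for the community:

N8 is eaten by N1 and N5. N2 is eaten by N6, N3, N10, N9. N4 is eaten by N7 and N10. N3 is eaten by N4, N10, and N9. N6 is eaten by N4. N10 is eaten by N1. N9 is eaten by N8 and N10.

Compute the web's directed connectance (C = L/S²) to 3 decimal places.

C = 0.150

The web has S = 10 species and L = 15 feeding links.
C = L / S² = 15 / 100 = 0.1500 ≈ 0.150.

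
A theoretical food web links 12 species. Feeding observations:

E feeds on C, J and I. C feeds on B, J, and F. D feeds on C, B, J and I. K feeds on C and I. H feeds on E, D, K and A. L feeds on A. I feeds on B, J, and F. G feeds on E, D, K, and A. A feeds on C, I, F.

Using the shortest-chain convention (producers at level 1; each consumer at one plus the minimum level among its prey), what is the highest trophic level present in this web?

3

Producers (level 1): J, F, B.
Following each consumer down to its lowest-level prey: F → A → H (levels 1 through 3).
All prey of H (A 2, E 2, D 2, K 3) are at level 2 or above, so H is at level 1 + 2 = 3.
Every consumer has at least one prey at level 2 or below, so none exceeds level 3.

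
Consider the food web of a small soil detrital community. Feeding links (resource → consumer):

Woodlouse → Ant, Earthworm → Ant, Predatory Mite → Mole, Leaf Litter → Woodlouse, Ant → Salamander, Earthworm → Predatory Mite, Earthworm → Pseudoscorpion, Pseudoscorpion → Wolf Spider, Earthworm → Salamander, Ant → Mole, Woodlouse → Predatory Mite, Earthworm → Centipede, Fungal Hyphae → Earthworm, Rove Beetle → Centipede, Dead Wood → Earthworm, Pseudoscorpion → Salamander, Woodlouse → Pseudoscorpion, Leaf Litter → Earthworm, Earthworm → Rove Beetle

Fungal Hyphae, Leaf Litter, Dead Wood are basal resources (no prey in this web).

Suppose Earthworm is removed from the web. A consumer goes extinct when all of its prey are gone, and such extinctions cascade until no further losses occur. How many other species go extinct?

2

Remove Earthworm.
Round 1: Rove Beetle (all prey gone) → extinct.
Round 2: Centipede (all prey gone) → extinct.
No further losses. Total secondary extinctions: 2.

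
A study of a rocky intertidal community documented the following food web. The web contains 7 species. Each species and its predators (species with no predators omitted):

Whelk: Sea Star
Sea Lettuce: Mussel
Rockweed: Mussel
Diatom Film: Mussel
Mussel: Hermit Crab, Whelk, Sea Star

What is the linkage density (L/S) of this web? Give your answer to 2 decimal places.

There are L = 7 links among S = 7 species.
L/S = 7/7 = 1.0000 ≈ 1.00.

L/S = 1.00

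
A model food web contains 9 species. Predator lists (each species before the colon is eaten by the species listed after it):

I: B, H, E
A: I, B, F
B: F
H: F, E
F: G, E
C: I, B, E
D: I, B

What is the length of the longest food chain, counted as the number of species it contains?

One longest chain: A → I → B → F → G.
It has 5 species and 4 links.

5 species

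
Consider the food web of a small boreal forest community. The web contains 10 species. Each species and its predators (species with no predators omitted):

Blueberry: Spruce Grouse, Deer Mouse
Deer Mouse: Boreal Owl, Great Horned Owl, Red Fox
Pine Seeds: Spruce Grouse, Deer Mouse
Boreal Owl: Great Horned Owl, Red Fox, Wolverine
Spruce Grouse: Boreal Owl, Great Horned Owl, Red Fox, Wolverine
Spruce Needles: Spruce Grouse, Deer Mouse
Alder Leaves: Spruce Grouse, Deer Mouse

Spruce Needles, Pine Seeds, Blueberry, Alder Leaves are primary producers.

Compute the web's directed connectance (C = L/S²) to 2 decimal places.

C = 0.18

The web has S = 10 species and L = 18 feeding links.
C = L / S² = 18 / 100 = 0.1800 ≈ 0.18.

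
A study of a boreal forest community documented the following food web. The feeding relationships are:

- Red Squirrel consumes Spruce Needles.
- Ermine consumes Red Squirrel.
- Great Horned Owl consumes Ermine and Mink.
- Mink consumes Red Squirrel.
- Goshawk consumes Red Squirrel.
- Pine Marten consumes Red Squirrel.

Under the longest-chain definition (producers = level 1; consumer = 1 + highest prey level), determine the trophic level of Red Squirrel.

Trophic level 2

Spruce Needles is a producer → level 1.
Red Squirrel eats Spruce Needles → level 2.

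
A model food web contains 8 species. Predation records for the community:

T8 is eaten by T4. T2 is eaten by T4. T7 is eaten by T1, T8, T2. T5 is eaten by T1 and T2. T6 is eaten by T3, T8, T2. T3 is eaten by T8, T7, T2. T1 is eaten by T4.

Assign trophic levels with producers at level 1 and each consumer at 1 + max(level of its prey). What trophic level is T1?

T6 is a producer → level 1.
T3 eats T6 → level 2.
T7 eats T3 → level 3.
T1 eats T7 (level 3); other prey at levels: T5 1 → level 4.

Trophic level 4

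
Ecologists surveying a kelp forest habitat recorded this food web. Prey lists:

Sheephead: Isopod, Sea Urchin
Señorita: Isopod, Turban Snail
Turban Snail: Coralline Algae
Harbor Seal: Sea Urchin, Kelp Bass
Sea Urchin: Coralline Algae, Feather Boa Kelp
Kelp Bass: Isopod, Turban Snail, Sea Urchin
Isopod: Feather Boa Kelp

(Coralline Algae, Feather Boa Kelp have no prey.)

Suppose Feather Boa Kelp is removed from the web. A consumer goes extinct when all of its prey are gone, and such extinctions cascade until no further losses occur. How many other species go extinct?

Remove Feather Boa Kelp.
Round 1: Isopod (all prey gone) → extinct.
No further losses. Total secondary extinctions: 1.

1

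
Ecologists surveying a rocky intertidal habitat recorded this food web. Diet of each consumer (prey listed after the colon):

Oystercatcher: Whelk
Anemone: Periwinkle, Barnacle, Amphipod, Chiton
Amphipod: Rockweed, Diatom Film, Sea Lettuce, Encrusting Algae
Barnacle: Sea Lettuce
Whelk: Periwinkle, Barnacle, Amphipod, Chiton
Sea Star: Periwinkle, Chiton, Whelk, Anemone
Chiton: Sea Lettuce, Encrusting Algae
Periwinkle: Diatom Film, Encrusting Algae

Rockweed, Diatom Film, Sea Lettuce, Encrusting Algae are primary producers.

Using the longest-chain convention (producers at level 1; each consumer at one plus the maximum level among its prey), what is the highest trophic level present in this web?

4

Producers (level 1): Rockweed, Diatom Film, Sea Lettuce, Encrusting Algae.
Diatom Film → Periwinkle → Whelk → Oystercatcher gives Oystercatcher level 4.
No species has a prey at level 4, so no species reaches level 5.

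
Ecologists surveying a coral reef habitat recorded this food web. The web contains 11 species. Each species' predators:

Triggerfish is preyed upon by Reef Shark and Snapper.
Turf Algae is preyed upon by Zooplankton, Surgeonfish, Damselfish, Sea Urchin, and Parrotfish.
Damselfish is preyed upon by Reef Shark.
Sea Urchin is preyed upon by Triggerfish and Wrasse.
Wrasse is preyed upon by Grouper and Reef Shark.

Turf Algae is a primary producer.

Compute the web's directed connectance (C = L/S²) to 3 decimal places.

C = 0.099

The web has S = 11 species and L = 12 feeding links.
C = L / S² = 12 / 121 = 0.0992 ≈ 0.099.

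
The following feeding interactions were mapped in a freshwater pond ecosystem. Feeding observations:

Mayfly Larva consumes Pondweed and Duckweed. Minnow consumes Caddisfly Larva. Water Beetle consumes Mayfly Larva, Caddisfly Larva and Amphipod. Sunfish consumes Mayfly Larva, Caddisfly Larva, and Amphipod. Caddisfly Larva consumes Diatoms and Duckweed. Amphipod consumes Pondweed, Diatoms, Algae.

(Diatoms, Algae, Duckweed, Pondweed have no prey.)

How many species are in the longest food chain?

3 species

One longest chain: Diatoms → Caddisfly Larva → Minnow.
It has 3 species and 2 links.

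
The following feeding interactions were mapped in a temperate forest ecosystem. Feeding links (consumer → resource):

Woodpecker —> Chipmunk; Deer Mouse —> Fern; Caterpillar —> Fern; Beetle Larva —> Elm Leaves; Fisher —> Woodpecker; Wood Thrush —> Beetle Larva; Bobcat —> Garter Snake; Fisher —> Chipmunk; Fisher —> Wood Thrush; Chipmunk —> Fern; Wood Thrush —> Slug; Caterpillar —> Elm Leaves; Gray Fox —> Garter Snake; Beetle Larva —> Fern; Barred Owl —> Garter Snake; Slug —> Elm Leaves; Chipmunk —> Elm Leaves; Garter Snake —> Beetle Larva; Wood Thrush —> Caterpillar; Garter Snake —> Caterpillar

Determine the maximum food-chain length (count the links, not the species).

One longest chain: Fern → Beetle Larva → Garter Snake → Gray Fox.
It has 4 species and 3 links.

3 links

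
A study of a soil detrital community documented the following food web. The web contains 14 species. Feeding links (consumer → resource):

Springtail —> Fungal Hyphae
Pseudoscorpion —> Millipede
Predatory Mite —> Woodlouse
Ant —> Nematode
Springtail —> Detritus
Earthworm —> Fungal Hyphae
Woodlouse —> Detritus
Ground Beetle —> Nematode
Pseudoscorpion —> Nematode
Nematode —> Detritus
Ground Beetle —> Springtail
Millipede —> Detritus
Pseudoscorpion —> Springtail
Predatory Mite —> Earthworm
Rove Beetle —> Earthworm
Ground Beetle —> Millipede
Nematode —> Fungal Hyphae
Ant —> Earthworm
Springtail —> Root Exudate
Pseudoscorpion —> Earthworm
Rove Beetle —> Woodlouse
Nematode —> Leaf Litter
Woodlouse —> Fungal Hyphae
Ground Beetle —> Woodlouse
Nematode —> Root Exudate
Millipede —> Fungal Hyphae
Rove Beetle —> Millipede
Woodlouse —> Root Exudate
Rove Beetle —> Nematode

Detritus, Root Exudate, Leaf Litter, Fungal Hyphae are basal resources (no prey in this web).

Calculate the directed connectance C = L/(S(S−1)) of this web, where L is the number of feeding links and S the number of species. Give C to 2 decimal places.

The web has S = 14 species and L = 29 feeding links.
C = L / (S(S−1)) = 29 / 182 = 0.1593 ≈ 0.16.

C = 0.16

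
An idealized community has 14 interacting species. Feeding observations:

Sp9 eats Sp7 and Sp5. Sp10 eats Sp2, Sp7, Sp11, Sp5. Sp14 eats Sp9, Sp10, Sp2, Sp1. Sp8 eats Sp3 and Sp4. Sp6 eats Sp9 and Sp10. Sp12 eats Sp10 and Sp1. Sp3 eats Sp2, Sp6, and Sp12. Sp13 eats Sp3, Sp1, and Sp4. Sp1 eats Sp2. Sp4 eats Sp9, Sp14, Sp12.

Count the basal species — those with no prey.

Basal species (no prey listed): Sp11, Sp2, Sp5, Sp7.
Count: 4.

4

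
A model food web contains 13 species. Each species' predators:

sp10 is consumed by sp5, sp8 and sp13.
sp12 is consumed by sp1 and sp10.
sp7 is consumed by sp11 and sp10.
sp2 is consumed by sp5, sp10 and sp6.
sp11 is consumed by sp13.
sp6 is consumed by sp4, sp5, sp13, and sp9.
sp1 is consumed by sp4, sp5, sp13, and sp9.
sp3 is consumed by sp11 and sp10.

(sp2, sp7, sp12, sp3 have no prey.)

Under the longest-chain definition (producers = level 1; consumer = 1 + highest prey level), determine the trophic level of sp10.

sp2 is a producer → level 1.
sp10 eats sp2 (level 1); other prey at levels: sp7 1, sp12 1, sp3 1 → level 2.

Trophic level 2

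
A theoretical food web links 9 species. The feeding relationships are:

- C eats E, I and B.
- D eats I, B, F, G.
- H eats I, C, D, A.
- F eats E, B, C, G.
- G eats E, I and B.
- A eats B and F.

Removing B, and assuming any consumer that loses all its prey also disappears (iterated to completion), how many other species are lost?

Remove B.
Every predator of it retains at least one other prey: G still has I, E; C still has I, E; F still has E, G, C; D still has I, G, F; A still has F.
No consumer loses all prey, so no secondary extinctions occur.

0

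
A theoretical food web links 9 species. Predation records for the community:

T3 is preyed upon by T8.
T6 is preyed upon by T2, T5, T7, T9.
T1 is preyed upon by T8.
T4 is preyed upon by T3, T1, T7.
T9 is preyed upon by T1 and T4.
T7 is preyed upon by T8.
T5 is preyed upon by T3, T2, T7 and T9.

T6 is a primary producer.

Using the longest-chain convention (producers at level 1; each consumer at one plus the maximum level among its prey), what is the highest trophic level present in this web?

Producers (level 1): T6.
T6 → T5 → T9 → T4 → T1 → T8 gives T8 level 6.
No species has a prey at level 6, so no species reaches level 7.

6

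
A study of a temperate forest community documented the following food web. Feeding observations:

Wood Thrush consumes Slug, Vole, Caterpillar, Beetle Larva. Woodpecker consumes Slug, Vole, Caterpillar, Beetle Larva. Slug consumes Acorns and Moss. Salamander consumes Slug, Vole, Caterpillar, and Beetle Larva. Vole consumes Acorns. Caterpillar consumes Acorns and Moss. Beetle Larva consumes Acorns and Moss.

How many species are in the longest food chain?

One longest chain: Moss → Caterpillar → Salamander.
It has 3 species and 2 links.

3 species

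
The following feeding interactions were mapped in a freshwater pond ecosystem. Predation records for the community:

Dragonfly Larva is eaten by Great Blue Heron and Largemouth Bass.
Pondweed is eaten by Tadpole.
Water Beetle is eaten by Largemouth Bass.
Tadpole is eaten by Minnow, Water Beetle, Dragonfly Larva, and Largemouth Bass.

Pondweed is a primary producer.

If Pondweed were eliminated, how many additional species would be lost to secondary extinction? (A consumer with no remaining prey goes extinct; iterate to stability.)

Remove Pondweed.
Round 1: Tadpole (all prey gone) → extinct.
Round 2: Dragonfly Larva (all prey gone), Water Beetle (all prey gone), Minnow (all prey gone) → extinct.
Round 3: Largemouth Bass (all prey gone), Great Blue Heron (all prey gone) → extinct.
No further losses. Total secondary extinctions: 6.

6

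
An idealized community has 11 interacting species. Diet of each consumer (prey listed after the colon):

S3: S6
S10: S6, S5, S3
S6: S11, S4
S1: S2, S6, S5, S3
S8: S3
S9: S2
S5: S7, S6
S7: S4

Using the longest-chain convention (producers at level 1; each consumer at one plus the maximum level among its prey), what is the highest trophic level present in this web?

Producers (level 1): S11, S2, S4.
S4 → S7 → S5 → S10 gives S10 level 4.
No species has a prey at level 4, so no species reaches level 5.

4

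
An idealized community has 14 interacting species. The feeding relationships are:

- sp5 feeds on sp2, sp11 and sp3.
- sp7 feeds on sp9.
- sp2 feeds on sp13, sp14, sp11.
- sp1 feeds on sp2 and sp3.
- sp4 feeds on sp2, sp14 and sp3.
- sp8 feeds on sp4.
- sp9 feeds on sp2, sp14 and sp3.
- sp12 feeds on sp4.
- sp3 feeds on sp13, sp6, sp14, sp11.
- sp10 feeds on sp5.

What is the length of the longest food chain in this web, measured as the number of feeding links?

One longest chain: sp14 → sp3 → sp5 → sp10.
It has 4 species and 3 links.

3 links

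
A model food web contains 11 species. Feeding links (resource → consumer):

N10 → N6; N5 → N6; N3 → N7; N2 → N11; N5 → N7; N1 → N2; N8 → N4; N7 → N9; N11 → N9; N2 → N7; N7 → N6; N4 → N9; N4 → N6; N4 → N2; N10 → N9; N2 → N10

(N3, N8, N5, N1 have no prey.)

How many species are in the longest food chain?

5 species

One longest chain: N8 → N4 → N2 → N7 → N6.
It has 5 species and 4 links.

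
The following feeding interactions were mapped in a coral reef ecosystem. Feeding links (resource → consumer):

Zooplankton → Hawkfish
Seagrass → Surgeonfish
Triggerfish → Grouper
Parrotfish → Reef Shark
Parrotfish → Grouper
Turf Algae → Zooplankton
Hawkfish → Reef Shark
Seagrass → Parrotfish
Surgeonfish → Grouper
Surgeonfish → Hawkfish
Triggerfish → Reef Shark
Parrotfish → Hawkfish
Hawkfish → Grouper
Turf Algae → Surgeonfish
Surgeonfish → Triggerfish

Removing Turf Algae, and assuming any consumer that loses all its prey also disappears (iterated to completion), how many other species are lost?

Remove Turf Algae.
Round 1: Zooplankton (all prey gone) → extinct.
No further losses. Total secondary extinctions: 1.

1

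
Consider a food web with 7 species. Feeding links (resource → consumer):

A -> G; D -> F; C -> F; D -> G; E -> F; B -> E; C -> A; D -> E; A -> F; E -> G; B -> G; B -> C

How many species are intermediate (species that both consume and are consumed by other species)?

3

Intermediate species (has both prey and predators): C, E, A.
Count: 3.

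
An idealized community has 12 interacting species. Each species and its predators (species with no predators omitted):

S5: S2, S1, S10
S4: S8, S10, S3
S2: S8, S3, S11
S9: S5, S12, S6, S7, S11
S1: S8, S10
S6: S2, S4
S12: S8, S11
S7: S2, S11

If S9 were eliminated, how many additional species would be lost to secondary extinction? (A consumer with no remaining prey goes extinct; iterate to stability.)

11

Remove S9.
Round 1: S5 (all prey gone), S12 (all prey gone), S6 (all prey gone), S7 (all prey gone) → extinct.
Round 2: S2 (all prey gone), S4 (all prey gone), S1 (all prey gone) → extinct.
Round 3: S8 (all prey gone), S10 (all prey gone), S3 (all prey gone), S11 (all prey gone) → extinct.
No further losses. Total secondary extinctions: 11.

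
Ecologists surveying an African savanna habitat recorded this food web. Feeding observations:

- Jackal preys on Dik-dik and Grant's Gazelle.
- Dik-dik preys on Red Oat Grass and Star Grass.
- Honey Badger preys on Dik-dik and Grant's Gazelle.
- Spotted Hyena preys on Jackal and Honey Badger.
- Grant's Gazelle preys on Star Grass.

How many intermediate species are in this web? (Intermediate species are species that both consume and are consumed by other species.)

4

Intermediate species (has both prey and predators): Dik-dik, Grant's Gazelle, Jackal, Honey Badger.
Count: 4.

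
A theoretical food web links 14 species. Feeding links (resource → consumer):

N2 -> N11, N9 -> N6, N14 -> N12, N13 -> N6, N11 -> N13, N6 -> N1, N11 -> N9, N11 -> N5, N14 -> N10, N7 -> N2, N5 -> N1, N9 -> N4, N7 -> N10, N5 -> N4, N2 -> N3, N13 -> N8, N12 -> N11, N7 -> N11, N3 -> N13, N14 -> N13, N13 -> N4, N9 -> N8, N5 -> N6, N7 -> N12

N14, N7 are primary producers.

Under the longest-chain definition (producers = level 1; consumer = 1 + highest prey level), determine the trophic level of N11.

N7 is a producer → level 1.
N2 eats N7 → level 2.
N11 eats N2 (level 2); other prey at levels: N7 1, N12 2 → level 3.

Trophic level 3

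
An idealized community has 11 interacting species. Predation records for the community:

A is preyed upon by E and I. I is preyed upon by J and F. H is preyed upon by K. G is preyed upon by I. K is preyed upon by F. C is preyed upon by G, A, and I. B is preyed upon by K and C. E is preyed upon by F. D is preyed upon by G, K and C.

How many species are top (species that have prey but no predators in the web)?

2

Top species (has prey, but nothing eats it): J, F.
Count: 2.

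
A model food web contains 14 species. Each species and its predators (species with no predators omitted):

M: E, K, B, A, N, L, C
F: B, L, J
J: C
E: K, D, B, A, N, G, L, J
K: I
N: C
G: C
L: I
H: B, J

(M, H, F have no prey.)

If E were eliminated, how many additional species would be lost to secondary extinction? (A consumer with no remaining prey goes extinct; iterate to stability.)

2

Remove E.
Round 1: D (all prey gone), G (all prey gone) → extinct.
No further losses. Total secondary extinctions: 2.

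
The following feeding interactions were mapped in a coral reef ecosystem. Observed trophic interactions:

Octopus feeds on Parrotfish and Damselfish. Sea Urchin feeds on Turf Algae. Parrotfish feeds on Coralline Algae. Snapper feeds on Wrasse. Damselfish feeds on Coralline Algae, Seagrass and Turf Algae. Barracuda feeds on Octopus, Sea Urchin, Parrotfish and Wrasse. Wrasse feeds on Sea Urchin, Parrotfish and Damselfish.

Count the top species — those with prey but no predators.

Top species (has prey, but nothing eats it): Snapper, Barracuda.
Count: 2.

2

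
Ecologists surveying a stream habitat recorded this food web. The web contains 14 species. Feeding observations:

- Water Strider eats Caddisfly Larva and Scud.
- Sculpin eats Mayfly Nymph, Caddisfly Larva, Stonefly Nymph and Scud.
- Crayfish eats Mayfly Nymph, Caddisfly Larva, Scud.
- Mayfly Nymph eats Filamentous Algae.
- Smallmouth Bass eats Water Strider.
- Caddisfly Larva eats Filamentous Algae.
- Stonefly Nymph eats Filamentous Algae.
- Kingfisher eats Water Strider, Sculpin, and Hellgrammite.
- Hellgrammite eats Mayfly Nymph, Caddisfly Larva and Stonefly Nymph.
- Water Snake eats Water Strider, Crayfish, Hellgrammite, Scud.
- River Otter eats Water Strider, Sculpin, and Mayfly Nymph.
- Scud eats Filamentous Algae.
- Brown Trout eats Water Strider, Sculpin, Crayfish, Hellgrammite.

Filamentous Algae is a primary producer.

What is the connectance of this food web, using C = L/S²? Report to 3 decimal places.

The web has S = 14 species and L = 31 feeding links.
C = L / S² = 31 / 196 = 0.1582 ≈ 0.158.

C = 0.158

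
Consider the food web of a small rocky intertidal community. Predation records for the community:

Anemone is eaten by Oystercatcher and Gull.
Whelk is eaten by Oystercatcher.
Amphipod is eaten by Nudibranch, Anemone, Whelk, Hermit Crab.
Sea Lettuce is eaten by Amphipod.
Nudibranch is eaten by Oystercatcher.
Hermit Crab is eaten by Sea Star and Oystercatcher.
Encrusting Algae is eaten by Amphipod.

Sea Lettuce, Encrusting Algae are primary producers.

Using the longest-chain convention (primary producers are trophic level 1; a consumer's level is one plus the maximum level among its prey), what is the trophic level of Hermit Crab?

Trophic level 3

Sea Lettuce is a producer → level 1.
Amphipod eats Sea Lettuce (level 1); other prey at levels: Encrusting Algae 1 → level 2.
Hermit Crab eats Amphipod → level 3.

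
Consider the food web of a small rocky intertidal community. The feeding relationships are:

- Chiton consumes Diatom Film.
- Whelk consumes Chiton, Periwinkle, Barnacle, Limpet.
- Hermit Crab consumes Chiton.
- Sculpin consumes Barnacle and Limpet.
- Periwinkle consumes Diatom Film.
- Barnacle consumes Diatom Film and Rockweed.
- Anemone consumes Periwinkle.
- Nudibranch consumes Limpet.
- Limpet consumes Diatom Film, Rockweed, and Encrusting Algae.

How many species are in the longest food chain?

3 species

One longest chain: Diatom Film → Periwinkle → Whelk.
It has 3 species and 2 links.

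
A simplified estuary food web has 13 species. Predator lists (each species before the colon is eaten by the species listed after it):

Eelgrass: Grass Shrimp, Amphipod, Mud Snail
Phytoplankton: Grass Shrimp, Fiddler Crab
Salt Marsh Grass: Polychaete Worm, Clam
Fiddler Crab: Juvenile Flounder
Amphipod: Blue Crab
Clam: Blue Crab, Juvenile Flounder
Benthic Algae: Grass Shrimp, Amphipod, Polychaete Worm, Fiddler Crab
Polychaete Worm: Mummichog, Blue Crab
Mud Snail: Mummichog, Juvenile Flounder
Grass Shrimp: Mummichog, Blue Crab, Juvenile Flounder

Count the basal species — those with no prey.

Basal species (no prey listed): Eelgrass, Phytoplankton, Salt Marsh Grass, Benthic Algae.
Count: 4.

4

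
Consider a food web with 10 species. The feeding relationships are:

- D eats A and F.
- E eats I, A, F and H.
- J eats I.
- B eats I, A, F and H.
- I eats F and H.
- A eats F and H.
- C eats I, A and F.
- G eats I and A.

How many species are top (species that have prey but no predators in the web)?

Top species (has prey, but nothing eats it): C, B, G, J, E, D.
Count: 6.

6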